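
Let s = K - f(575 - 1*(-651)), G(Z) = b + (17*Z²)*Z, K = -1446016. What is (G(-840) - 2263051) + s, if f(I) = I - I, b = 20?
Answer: -10079677047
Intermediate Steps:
G(Z) = 20 + 17*Z³ (G(Z) = 20 + (17*Z²)*Z = 20 + 17*Z³)
f(I) = 0
s = -1446016 (s = -1446016 - 1*0 = -1446016 + 0 = -1446016)
(G(-840) - 2263051) + s = ((20 + 17*(-840)³) - 2263051) - 1446016 = ((20 + 17*(-592704000)) - 2263051) - 1446016 = ((20 - 10075968000) - 2263051) - 1446016 = (-10075967980 - 2263051) - 1446016 = -10078231031 - 1446016 = -10079677047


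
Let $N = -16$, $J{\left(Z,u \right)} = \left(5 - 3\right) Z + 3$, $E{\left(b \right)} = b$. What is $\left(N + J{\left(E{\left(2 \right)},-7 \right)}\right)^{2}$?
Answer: $81$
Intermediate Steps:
$J{\left(Z,u \right)} = 3 + 2 Z$ ($J{\left(Z,u \right)} = 2 Z + 3 = 3 + 2 Z$)
$\left(N + J{\left(E{\left(2 \right)},-7 \right)}\right)^{2} = \left(-16 + \left(3 + 2 \cdot 2\right)\right)^{2} = \left(-16 + \left(3 + 4\right)\right)^{2} = \left(-16 + 7\right)^{2} = \left(-9\right)^{2} = 81$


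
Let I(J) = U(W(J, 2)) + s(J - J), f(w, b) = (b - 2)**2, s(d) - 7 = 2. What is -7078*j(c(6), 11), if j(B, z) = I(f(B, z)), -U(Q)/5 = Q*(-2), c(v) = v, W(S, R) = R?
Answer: -205262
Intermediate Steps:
U(Q) = 10*Q (U(Q) = -5*Q*(-2) = -(-10)*Q = 10*Q)
s(d) = 9 (s(d) = 7 + 2 = 9)
f(w, b) = (-2 + b)**2
I(J) = 29 (I(J) = 10*2 + 9 = 20 + 9 = 29)
j(B, z) = 29
-7078*j(c(6), 11) = -7078*29 = -205262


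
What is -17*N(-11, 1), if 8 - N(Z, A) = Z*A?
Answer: -323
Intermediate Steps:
N(Z, A) = 8 - A*Z (N(Z, A) = 8 - Z*A = 8 - A*Z)
-17*N(-11, 1) = -17*(8 - 1*1*(-11)) = -17*(8 + 11) = -17*19 = -323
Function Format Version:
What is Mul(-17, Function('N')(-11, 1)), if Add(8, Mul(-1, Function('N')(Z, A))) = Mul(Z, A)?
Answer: -323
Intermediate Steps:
Function('N')(Z, A) = Add(8, Mul(-1, A, Z)) (Function('N')(Z, A) = Add(8, Mul(-1, Mul(Z, A))) = Add(8, Mul(-1, Mul(A, Z))) = Add(8, Mul(-1, A, Z)))
Mul(-17, Function('N')(-11, 1)) = Mul(-17, Add(8, Mul(-1, 1, -11))) = Mul(-17, Add(8, 11)) = Mul(-17, 19) = -323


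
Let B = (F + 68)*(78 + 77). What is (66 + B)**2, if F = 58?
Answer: 384003216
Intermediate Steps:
B = 19530 (B = (58 + 68)*(78 + 77) = 126*155 = 19530)
(66 + B)**2 = (66 + 19530)**2 = 19596**2 = 384003216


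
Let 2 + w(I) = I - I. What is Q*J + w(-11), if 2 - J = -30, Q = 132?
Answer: 4222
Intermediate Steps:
w(I) = -2 (w(I) = -2 + (I - I) = -2 + 0 = -2)
J = 32 (J = 2 - 1*(-30) = 2 + 30 = 32)
Q*J + w(-11) = 132*32 - 2 = 4224 - 2 = 4222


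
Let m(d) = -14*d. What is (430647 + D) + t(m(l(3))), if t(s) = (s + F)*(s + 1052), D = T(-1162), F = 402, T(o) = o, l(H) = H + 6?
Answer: 685061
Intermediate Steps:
l(H) = 6 + H
D = -1162
t(s) = (402 + s)*(1052 + s) (t(s) = (s + 402)*(s + 1052) = (402 + s)*(1052 + s))
(430647 + D) + t(m(l(3))) = (430647 - 1162) + (422904 + (-14*(6 + 3))² + 1454*(-14*(6 + 3))) = 429485 + (422904 + (-14*9)² + 1454*(-14*9)) = 429485 + (422904 + (-126)² + 1454*(-126)) = 429485 + (422904 + 15876 - 183204) = 429485 + 255576 = 685061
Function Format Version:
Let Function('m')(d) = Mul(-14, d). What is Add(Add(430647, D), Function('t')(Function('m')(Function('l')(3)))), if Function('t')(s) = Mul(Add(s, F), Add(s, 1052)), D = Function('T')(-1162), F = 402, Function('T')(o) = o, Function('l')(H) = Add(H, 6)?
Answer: 685061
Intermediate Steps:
Function('l')(H) = Add(6, H)
D = -1162
Function('t')(s) = Mul(Add(402, s), Add(1052, s)) (Function('t')(s) = Mul(Add(s, 402), Add(s, 1052)) = Mul(Add(402, s), Add(1052, s)))
Add(Add(430647, D), Function('t')(Function('m')(Function('l')(3)))) = Add(Add(430647, -1162), Add(422904, Pow(Mul(-14, Add(6, 3)), 2), Mul(1454, Mul(-14, Add(6, 3))))) = Add(429485, Add(422904, Pow(Mul(-14, 9), 2), Mul(1454, Mul(-14, 9)))) = Add(429485, Add(422904, Pow(-126, 2), Mul(1454, -126))) = Add(429485, Add(422904, 15876, -183204)) = Add(429485, 255576) = 685061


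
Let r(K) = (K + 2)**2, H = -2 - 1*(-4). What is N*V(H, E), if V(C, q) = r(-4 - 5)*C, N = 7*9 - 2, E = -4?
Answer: 5978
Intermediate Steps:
H = 2 (H = -2 + 4 = 2)
N = 61 (N = 63 - 2 = 61)
r(K) = (2 + K)**2
V(C, q) = 49*C (V(C, q) = (2 + (-4 - 5))**2*C = (2 - 9)**2*C = (-7)**2*C = 49*C)
N*V(H, E) = 61*(49*2) = 61*98 = 5978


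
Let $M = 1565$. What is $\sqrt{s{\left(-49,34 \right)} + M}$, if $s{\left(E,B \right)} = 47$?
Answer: $2 \sqrt{403} \approx 40.15$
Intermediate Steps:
$\sqrt{s{\left(-49,34 \right)} + M} = \sqrt{47 + 1565} = \sqrt{1612} = 2 \sqrt{403}$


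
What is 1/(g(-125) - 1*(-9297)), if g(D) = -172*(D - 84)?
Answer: 1/45245 ≈ 2.2102e-5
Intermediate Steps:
g(D) = 14448 - 172*D (g(D) = -172*(-84 + D) = 14448 - 172*D)
1/(g(-125) - 1*(-9297)) = 1/((14448 - 172*(-125)) - 1*(-9297)) = 1/((14448 + 21500) + 9297) = 1/(35948 + 9297) = 1/45245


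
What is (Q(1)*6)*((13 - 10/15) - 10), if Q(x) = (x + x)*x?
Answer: 28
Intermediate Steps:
Q(x) = 2*x**2 (Q(x) = (2*x)*x = 2*x**2)
(Q(1)*6)*((13 - 10/15) - 10) = ((2*1**2)*6)*((13 - 10/15) - 10) = ((2*1)*6)*((13 - 10*1/15) - 10) = (2*6)*((13 - 2/3) - 10) = 12*(37/3 - 10) = 12*(7/3) = 28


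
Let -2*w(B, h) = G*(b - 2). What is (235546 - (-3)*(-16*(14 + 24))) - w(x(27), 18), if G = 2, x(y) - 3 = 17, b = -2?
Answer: 233718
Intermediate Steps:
x(y) = 20 (x(y) = 3 + 17 = 20)
w(B, h) = 4 (w(B, h) = -(-2 - 2) = -(-4) = -1/2*(-8) = 4)
(235546 - (-3)*(-16*(14 + 24))) - w(x(27), 18) = (235546 - (-3)*(-16*(14 + 24))) - 1*4 = (235546 - (-3)*(-16*38)) - 4 = (235546 - (-3)*(-608)) - 4 = (235546 - 1*1824) - 4 = (235546 - 1824) - 4 = 233722 - 4 = 233718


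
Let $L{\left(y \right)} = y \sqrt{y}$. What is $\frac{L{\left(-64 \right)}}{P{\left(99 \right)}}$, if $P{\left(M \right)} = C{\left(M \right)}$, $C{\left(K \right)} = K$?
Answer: $- \frac{512 i}{99} \approx - 5.1717 i$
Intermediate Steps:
$L{\left(y \right)} = y^{\frac{3}{2}}$
$P{\left(M \right)} = M$
$\frac{L{\left(-64 \right)}}{P{\left(99 \right)}} = \frac{\left(-64\right)^{\frac{3}{2}}}{99} = - 512 i \frac{1}{99} = - \frac{512 i}{99}$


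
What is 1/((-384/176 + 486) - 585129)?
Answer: -11/6431097 ≈ -1.7104e-6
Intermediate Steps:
1/((-384/176 + 486) - 585129) = 1/((-384*1/176 + 486) - 585129) = 1/((-24/11 + 486) - 585129) = 1/(5322/11 - 585129) = 1/(-6431097/11) = -11/6431097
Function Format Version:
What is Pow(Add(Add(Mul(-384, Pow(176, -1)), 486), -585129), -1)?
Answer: Rational(-11, 6431097) ≈ -1.7104e-6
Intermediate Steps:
Pow(Add(Add(Mul(-384, Pow(176, -1)), 486), -585129), -1) = Pow(Add(Add(Mul(-384, Rational(1, 176)), 486), -585129), -1) = Pow(Add(Add(Rational(-24, 11), 486), -585129), -1) = Pow(Add(Rational(5322, 11), -585129), -1) = Pow(Rational(-6431097, 11), -1) = Rational(-11, 6431097)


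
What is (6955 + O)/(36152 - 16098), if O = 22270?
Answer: 29225/20054 ≈ 1.4573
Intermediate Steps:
(6955 + O)/(36152 - 16098) = (6955 + 22270)/(36152 - 16098) = 29225/20054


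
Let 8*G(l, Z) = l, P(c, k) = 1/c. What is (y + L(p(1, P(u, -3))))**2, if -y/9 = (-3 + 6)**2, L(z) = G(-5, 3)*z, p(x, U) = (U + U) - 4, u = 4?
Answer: 1590121/256 ≈ 6211.4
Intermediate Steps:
G(l, Z) = l/8
p(x, U) = -4 + 2*U (p(x, U) = 2*U - 4 = -4 + 2*U)
L(z) = -5*z/8 (L(z) = ((1/8)*(-5))*z = -5*z/8)
y = -81 (y = -9*(-3 + 6)**2 = -9*3**2 = -9*9 = -81)
(y + L(p(1, P(u, -3))))**2 = (-81 - 5*(-4 + 2/4)/8)**2 = (-81 - 5*(-4 + 2*(1/4))/8)**2 = (-81 - 5*(-4 + 1/2)/8)**2 = (-81 - 5/8*(-7/2))**2 = (-81 + 35/16)**2 = (-1261/16)**2 = 1590121/256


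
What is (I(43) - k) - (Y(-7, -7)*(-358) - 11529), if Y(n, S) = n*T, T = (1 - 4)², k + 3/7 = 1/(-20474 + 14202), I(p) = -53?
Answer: -69478527/6272 ≈ -11078.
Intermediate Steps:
k = -2689/6272 (k = -3/7 + 1/(-20474 + 14202) = -3/7 + 1/(-6272) = -3/7 - 1/6272 = -2689/6272 ≈ -0.42873)
T = 9 (T = (-3)² = 9)
Y(n, S) = 9*n (Y(n, S) = n*9 = 9*n)
(I(43) - k) - (Y(-7, -7)*(-358) - 11529) = (-53 - 1*(-2689/6272)) - ((9*(-7))*(-358) - 11529) = (-53 + 2689/6272) - (-63*(-358) - 11529) = -329727/6272 - (22554 - 11529) = -329727/6272 - 1*11025 = -329727/6272 - 11025 = -69478527/6272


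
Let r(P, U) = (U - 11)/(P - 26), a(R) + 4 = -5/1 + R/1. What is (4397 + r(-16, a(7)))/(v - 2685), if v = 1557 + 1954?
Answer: 184687/34692 ≈ 5.3236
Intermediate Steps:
a(R) = -9 + R (a(R) = -4 + (-5/1 + R/1) = -4 + (-5*1 + R*1) = -4 + (-5 + R) = -9 + R)
r(P, U) = (-11 + U)/(-26 + P)
v = 3511
(4397 + r(-16, a(7)))/(v - 2685) = (4397 + (-11 + (-9 + 7))/(-26 - 16))/(3511 - 2685) = (4397 + (-11 - 2)/(-42))/826 = (4397 - 1/42*(-13))*(1/826) = (4397 + 13/42)*(1/826) = (184687/42)*(1/826) = 184687/34692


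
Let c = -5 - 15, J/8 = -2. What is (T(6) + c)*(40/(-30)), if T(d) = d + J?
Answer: 40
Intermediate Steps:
J = -16 (J = 8*(-2) = -16)
c = -20
T(d) = -16 + d (T(d) = d - 16 = -16 + d)
(T(6) + c)*(40/(-30)) = ((-16 + 6) - 20)*(40/(-30)) = (-10 - 20)*(40*(-1/30)) = -30*(-4/3) = 40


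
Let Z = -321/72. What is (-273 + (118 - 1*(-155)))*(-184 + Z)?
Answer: 0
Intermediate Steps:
Z = -107/24 (Z = -321*1/72 = -107/24 ≈ -4.4583)
(-273 + (118 - 1*(-155)))*(-184 + Z) = (-273 + (118 - 1*(-155)))*(-184 - 107/24) = (-273 + (118 + 155))*(-4523/24) = (-273 + 273)*(-4523/24) = 0*(-4523/24) = 0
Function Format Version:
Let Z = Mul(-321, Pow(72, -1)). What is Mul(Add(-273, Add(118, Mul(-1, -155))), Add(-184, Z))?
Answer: 0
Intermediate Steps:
Z = Rational(-107, 24) (Z = Mul(-321, Rational(1, 72)) = Rational(-107, 24) ≈ -4.4583)
Mul(Add(-273, Add(118, Mul(-1, -155))), Add(-184, Z)) = Mul(Add(-273, Add(118, Mul(-1, -155))), Add(-184, Rational(-107, 24))) = Mul(Add(-273, Add(118, 155)), Rational(-4523, 24)) = Mul(Add(-273, 273), Rational(-4523, 24)) = Mul(0, Rational(-4523, 24)) = 0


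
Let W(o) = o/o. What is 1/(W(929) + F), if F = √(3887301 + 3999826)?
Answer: -1/7887126 + √7887127/7887126 ≈ 0.00035595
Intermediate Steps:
W(o) = 1
F = √7887127 ≈ 2808.4
1/(W(929) + F) = 1/(1 + √7887127)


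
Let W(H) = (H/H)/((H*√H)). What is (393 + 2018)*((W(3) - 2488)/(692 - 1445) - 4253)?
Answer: -7715250631/753 - 2411*√3/6777 ≈ -1.0246e+7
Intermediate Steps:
W(H) = H^(-3/2) (W(H) = 1/H^(3/2) = H^(-3/2))
(393 + 2018)*((W(3) - 2488)/(692 - 1445) - 4253) = (393 + 2018)*((3^(-3/2) - 2488)/(692 - 1445) - 4253) = 2411*((√3/9 - 2488)/(-753) - 4253) = 2411*((-2488 + √3/9)*(-1/753) - 4253) = 2411*((2488/753 - √3/6777) - 4253) = 2411*(-3200021/753 - √3/6777) = -7715250631/753 - 2411*√3/6777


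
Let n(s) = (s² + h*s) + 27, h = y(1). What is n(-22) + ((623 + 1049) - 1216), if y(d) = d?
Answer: 945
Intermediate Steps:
h = 1
n(s) = 27 + s + s² (n(s) = (s² + 1*s) + 27 = (s² + s) + 27 = (s + s²) + 27 = 27 + s + s²)
n(-22) + ((623 + 1049) - 1216) = (27 - 22 + (-22)²) + ((623 + 1049) - 1216) = (27 - 22 + 484) + (1672 - 1216) = 489 + 456 = 945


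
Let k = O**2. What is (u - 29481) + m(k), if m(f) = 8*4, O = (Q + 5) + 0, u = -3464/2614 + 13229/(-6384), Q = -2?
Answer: -245747505103/8343888 ≈ -29452.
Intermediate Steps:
u = -28347391/8343888 (u = -3464*1/2614 + 13229*(-1/6384) = -1732/1307 - 13229/6384 = -28347391/8343888 ≈ -3.3974)
O = 3 (O = (-2 + 5) + 0 = 3 + 0 = 3)
k = 9 (k = 3**2 = 9)
m(f) = 32
(u - 29481) + m(k) = (-28347391/8343888 - 29481) + 32 = -246014509519/8343888 + 32 = -245747505103/8343888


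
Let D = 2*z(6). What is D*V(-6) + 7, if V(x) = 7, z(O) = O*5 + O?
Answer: 511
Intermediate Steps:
z(O) = 6*O (z(O) = 5*O + O = 6*O)
D = 72 (D = 2*(6*6) = 2*36 = 72)
D*V(-6) + 7 = 72*7 + 7 = 504 + 7 = 511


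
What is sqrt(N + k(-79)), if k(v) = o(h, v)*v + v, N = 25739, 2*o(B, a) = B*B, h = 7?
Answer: sqrt(94898)/2 ≈ 154.03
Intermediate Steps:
o(B, a) = B**2/2 (o(B, a) = (B*B)/2 = B**2/2)
k(v) = 51*v/2 (k(v) = ((1/2)*7**2)*v + v = ((1/2)*49)*v + v = 49*v/2 + v = 51*v/2)
sqrt(N + k(-79)) = sqrt(25739 + (51/2)*(-79)) = sqrt(25739 - 4029/2) = sqrt(47449/2) = sqrt(94898)/2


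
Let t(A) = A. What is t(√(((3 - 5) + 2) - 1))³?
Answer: -I ≈ -1.0*I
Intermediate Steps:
t(√(((3 - 5) + 2) - 1))³ = (√(((3 - 5) + 2) - 1))³ = (√((-2 + 2) - 1))³ = (√(0 - 1))³ = (√(-1))³ = I³ = -I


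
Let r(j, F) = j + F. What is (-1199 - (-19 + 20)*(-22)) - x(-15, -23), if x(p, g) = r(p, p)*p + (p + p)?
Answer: -1597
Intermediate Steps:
r(j, F) = F + j
x(p, g) = 2*p + 2*p² (x(p, g) = (p + p)*p + (p + p) = (2*p)*p + 2*p = 2*p² + 2*p = 2*p + 2*p²)
(-1199 - (-19 + 20)*(-22)) - x(-15, -23) = (-1199 - (-19 + 20)*(-22)) - 2*(-15)*(1 - 15) = (-1199 - (-22)) - 2*(-15)*(-14) = (-1199 - 1*(-22)) - 1*420 = (-1199 + 22) - 420 = -1177 - 420 = -1597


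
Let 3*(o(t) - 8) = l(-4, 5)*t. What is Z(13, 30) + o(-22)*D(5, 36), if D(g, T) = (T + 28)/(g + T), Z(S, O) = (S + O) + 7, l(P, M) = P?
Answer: 13318/123 ≈ 108.28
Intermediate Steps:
Z(S, O) = 7 + O + S (Z(S, O) = (O + S) + 7 = 7 + O + S)
D(g, T) = (28 + T)/(T + g)
o(t) = 8 - 4*t/3 (o(t) = 8 + (-4*t)/3 = 8 - 4*t/3)
Z(13, 30) + o(-22)*D(5, 36) = (7 + 30 + 13) + (8 - 4/3*(-22))*((28 + 36)/(36 + 5)) = 50 + (8 + 88/3)*(64/41) = 50 + 112*((1/41)*64)/3 = 50 + (112/3)*(64/41) = 50 + 7168/123 = 13318/123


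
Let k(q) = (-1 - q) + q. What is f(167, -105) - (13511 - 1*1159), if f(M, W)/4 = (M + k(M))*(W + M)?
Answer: 28816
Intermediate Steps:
k(q) = -1
f(M, W) = 4*(-1 + M)*(M + W) (f(M, W) = 4*((M - 1)*(W + M)) = 4*((-1 + M)*(M + W)) = 4*(-1 + M)*(M + W))
f(167, -105) - (13511 - 1*1159) = (-4*167 - 4*(-105) + 4*167**2 + 4*167*(-105)) - (13511 - 1*1159) = (-668 + 420 + 4*27889 - 70140) - (13511 - 1159) = (-668 + 420 + 111556 - 70140) - 1*12352 = 41168 - 12352 = 28816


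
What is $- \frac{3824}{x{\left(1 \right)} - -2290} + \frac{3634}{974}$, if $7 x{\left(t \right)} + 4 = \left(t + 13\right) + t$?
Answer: $\frac{16110481}{7811967} \approx 2.0623$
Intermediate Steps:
$x{\left(t \right)} = \frac{9}{7} + \frac{2 t}{7}$ ($x{\left(t \right)} = - \frac{4}{7} + \frac{\left(t + 13\right) + t}{7} = - \frac{4}{7} + \frac{\left(13 + t\right) + t}{7} = - \frac{4}{7} + \frac{13 + 2 t}{7} = - \frac{4}{7} + \left(\frac{13}{7} + \frac{2 t}{7}\right) = \frac{9}{7} + \frac{2 t}{7}$)
$- \frac{3824}{x{\left(1 \right)} - -2290} + \frac{3634}{974} = - \frac{3824}{\left(\frac{9}{7} + \frac{2}{7} \cdot 1\right) - -2290} + \frac{3634}{974} = - \frac{3824}{\left(\frac{9}{7} + \frac{2}{7}\right) + 2290} + 3634 \cdot \frac{1}{974} = - \frac{3824}{\frac{11}{7} + 2290} + \frac{1817}{487} = - \frac{3824}{\frac{16041}{7}} + \frac{1817}{487} = \left(-3824\right) \frac{7}{16041} + \frac{1817}{487} = - \frac{26768}{16041} + \frac{1817}{487} = \frac{16110481}{7811967}$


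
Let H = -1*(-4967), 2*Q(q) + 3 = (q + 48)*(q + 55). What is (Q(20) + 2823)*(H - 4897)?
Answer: 376005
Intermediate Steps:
Q(q) = -3/2 + (48 + q)*(55 + q)/2 (Q(q) = -3/2 + ((q + 48)*(q + 55))/2 = -3/2 + ((48 + q)*(55 + q))/2 = -3/2 + (48 + q)*(55 + q)/2)
H = 4967
(Q(20) + 2823)*(H - 4897) = ((2637/2 + (½)*20² + (103/2)*20) + 2823)*(4967 - 4897) = ((2637/2 + (½)*400 + 1030) + 2823)*70 = ((2637/2 + 200 + 1030) + 2823)*70 = (5097/2 + 2823)*70 = (10743/2)*70 = 376005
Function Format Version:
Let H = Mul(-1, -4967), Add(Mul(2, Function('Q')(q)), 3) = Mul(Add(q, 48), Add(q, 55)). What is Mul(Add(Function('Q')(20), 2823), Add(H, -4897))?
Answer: 376005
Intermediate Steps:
Function('Q')(q) = Add(Rational(-3, 2), Mul(Rational(1, 2), Add(48, q), Add(55, q))) (Function('Q')(q) = Add(Rational(-3, 2), Mul(Rational(1, 2), Mul(Add(q, 48), Add(q, 55)))) = Add(Rational(-3, 2), Mul(Rational(1, 2), Mul(Add(48, q), Add(55, q)))) = Add(Rational(-3, 2), Mul(Rational(1, 2), Add(48, q), Add(55, q))))
H = 4967
Mul(Add(Function('Q')(20), 2823), Add(H, -4897)) = Mul(Add(Add(Rational(2637, 2), Mul(Rational(1, 2), Pow(20, 2)), Mul(Rational(103, 2), 20)), 2823), Add(4967, -4897)) = Mul(Add(Add(Rational(2637, 2), Mul(Rational(1, 2), 400), 1030), 2823), 70) = Mul(Add(Add(Rational(2637, 2), 200, 1030), 2823), 70) = Mul(Add(Rational(5097, 2), 2823), 70) = Mul(Rational(10743, 2), 70) = 376005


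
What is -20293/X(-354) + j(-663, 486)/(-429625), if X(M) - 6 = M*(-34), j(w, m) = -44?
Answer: -39093499/23199750 ≈ -1.6851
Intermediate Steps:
X(M) = 6 - 34*M (X(M) = 6 + M*(-34) = 6 - 34*M)
-20293/X(-354) + j(-663, 486)/(-429625) = -20293/(6 - 34*(-354)) - 44/(-429625) = -20293/(6 + 12036) - 44*(-1/429625) = -20293/12042 + 44/429625 = -20293*1/12042 + 44/429625 = -91/54 + 44/429625 = -39093499/23199750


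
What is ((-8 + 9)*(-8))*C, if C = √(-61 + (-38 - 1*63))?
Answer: -72*I*√2 ≈ -101.82*I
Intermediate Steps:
C = 9*I*√2 (C = √(-61 + (-38 - 63)) = √(-61 - 101) = √(-162) = 9*I*√2 ≈ 12.728*I)
((-8 + 9)*(-8))*C = ((-8 + 9)*(-8))*(9*I*√2) = (1*(-8))*(9*I*√2) = -72*I*√2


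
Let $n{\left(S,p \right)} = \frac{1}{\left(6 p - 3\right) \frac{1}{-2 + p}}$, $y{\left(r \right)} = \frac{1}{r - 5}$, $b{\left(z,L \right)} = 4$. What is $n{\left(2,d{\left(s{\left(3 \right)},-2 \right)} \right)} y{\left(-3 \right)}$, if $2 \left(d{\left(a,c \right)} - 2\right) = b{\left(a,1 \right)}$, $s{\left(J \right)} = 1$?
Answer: $- \frac{1}{84} \approx -0.011905$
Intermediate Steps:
$d{\left(a,c \right)} = 4$ ($d{\left(a,c \right)} = 2 + \frac{1}{2} \cdot 4 = 2 + 2 = 4$)
$y{\left(r \right)} = \frac{1}{-5 + r}$
$n{\left(S,p \right)} = \frac{-2 + p}{-3 + 6 p}$ ($n{\left(S,p \right)} = \frac{1}{\left(-3 + 6 p\right) \frac{1}{-2 + p}} = \frac{1}{\frac{1}{-2 + p} \left(-3 + 6 p\right)} = \frac{-2 + p}{-3 + 6 p}$)
$n{\left(2,d{\left(s{\left(3 \right)},-2 \right)} \right)} y{\left(-3 \right)} = \frac{\frac{1}{3} \frac{1}{-1 + 2 \cdot 4} \left(-2 + 4\right)}{-5 - 3} = \frac{\frac{1}{3} \frac{1}{-1 + 8} \cdot 2}{-8} = \frac{1}{3} \cdot \frac{1}{7} \cdot 2 \left(- \frac{1}{8}\right) = \frac{2}{21} \left(- \frac{1}{8}\right) = - \frac{1}{84}$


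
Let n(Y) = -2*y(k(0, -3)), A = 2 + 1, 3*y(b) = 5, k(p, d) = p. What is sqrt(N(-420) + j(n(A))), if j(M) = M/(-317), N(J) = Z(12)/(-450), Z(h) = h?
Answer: 8*I*sqrt(634)/1585 ≈ 0.12709*I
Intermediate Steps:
y(b) = 5/3 (y(b) = (1/3)*5 = 5/3)
A = 3
N(J) = -2/75 (N(J) = 12/(-450) = 12*(-1/450) = -2/75)
n(Y) = -10/3 (n(Y) = -2*5/3 = -10/3)
j(M) = -M/317 (j(M) = M*(-1/317) = -M/317)
sqrt(N(-420) + j(n(A))) = sqrt(-2/75 - 1/317*(-10/3)) = sqrt(-2/75 + 10/951) = sqrt(-128/7925) = 8*I*sqrt(634)/1585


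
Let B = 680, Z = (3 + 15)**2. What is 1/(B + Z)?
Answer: 1/1004 ≈ 0.00099602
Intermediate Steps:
Z = 324 (Z = 18**2 = 324)
1/(B + Z) = 1/(680 + 324) = 1/1004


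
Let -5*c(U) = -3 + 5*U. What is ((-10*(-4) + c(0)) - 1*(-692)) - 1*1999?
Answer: -6332/5 ≈ -1266.4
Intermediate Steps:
c(U) = 3/5 - U (c(U) = -(-3 + 5*U)/5 = 3/5 - U)
((-10*(-4) + c(0)) - 1*(-692)) - 1*1999 = ((-10*(-4) + (3/5 - 1*0)) - 1*(-692)) - 1*1999 = ((40 + (3/5 + 0)) + 692) - 1999 = ((40 + 3/5) + 692) - 1999 = (203/5 + 692) - 1999 = 3663/5 - 1999 = -6332/5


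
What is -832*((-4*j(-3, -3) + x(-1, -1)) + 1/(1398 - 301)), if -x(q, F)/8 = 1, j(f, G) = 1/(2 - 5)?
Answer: 18251584/3291 ≈ 5545.9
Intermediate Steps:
j(f, G) = -1/3 (j(f, G) = 1/(-3) = -1/3)
x(q, F) = -8 (x(q, F) = -8*1 = -8)
-832*((-4*j(-3, -3) + x(-1, -1)) + 1/(1398 - 301)) = -832*((-4*(-1/3) - 8) + 1/(1398 - 301)) = -832*((4/3 - 8) + 1/1097) = -832*(-20/3 + 1/1097) = -832*(-21937/3291) = 18251584/3291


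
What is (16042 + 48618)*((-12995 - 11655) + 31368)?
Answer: 434385880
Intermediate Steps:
(16042 + 48618)*((-12995 - 11655) + 31368) = 64660*(-24650 + 31368) = 64660*6718 = 434385880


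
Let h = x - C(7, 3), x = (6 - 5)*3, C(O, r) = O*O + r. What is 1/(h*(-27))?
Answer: 1/1323 ≈ 0.00075586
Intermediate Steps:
C(O, r) = r + O² (C(O, r) = O² + r = r + O²)
x = 3 (x = 1*3 = 3)
h = -49 (h = 3 - (3 + 7²) = 3 - (3 + 49) = 3 - 1*52 = 3 - 52 = -49)
1/(h*(-27)) = 1/(-49*(-27)) = 1/1323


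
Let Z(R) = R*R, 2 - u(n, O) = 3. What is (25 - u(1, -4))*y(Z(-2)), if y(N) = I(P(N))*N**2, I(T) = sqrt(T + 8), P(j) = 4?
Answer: 832*sqrt(3) ≈ 1441.1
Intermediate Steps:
u(n, O) = -1 (u(n, O) = 2 - 1*3 = 2 - 3 = -1)
Z(R) = R**2
I(T) = sqrt(8 + T)
y(N) = 2*sqrt(3)*N**2 (y(N) = sqrt(8 + 4)*N**2 = sqrt(12)*N**2 = (2*sqrt(3))*N**2 = 2*sqrt(3)*N**2)
(25 - u(1, -4))*y(Z(-2)) = (25 - 1*(-1))*(2*sqrt(3)*((-2)**2)**2) = (25 + 1)*(2*sqrt(3)*4**2) = 26*(2*sqrt(3)*16) = 26*(32*sqrt(3)) = 832*sqrt(3)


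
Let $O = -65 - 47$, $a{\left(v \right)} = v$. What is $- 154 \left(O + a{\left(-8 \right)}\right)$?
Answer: $18480$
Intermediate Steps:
$O = -112$
$- 154 \left(O + a{\left(-8 \right)}\right) = - 154 \left(-112 - 8\right) = \left(-154\right) \left(-120\right) = 18480$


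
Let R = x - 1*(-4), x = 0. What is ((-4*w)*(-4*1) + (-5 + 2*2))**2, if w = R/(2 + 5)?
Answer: 3249/49 ≈ 66.306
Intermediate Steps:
R = 4 (R = 0 - 1*(-4) = 0 + 4 = 4)
w = 4/7 (w = 4/(2 + 5) = 4/7 ≈ 0.57143)
((-4*w)*(-4*1) + (-5 + 2*2))**2 = ((-4*4/7)*(-4*1) + (-5 + 2*2))**2 = (-16/7*(-4) + (-5 + 4))**2 = (64/7 - 1)**2 = (57/7)**2 = 3249/49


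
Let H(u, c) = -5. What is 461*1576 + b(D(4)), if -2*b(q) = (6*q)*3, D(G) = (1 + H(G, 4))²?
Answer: 726392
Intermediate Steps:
D(G) = 16 (D(G) = (1 - 5)² = (-4)² = 16)
b(q) = -9*q (b(q) = -6*q*3/2 = -9*q)
461*1576 + b(D(4)) = 461*1576 - 9*16 = 726536 - 144 = 726392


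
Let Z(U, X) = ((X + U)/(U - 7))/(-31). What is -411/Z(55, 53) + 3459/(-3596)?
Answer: 61078471/10788 ≈ 5661.7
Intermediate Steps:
Z(U, X) = -(U + X)/(31*(-7 + U)) (Z(U, X) = ((U + X)/(-7 + U))*(-1/31) = -(U + X)/(31*(-7 + U)))
-411/Z(55, 53) + 3459/(-3596) = -411*31*(-7 + 55)/(-1*55 - 1*53) + 3459/(-3596) = -411*1488/(-55 - 53) + 3459*(-1/3596) = -411/((1/31)*(1/48)*(-108)) - 3459/3596 = -411/(-9/124) - 3459/3596 = -411*(-124/9) - 3459/3596 = 16988/3 - 3459/3596 = 61078471/10788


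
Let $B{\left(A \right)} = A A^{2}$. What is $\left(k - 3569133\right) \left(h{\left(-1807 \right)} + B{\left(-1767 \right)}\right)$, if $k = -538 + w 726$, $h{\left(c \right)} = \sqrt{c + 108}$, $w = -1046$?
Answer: $23883829150799421 - 4329067 i \sqrt{1699} \approx 2.3884 \cdot 10^{16} - 1.7844 \cdot 10^{8} i$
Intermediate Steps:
$h{\left(c \right)} = \sqrt{108 + c}$
$B{\left(A \right)} = A^{3}$
$k = -759934$ ($k = -538 - 759396 = -759934$)
$\left(k - 3569133\right) \left(h{\left(-1807 \right)} + B{\left(-1767 \right)}\right) = \left(-759934 - 3569133\right) \left(\sqrt{108 - 1807} + \left(-1767\right)^{3}\right) = - 4329067 \left(\sqrt{-1699} - 5517084663\right) = - 4329067 \left(i \sqrt{1699} - 5517084663\right) = - 4329067 \left(-5517084663 + i \sqrt{1699}\right) = 23883829150799421 - 4329067 i \sqrt{1699}$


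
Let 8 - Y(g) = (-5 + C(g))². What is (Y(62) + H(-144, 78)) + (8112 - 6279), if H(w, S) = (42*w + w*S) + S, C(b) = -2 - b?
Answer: -20122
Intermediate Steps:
H(w, S) = S + 42*w + S*w (H(w, S) = (42*w + S*w) + S = S + 42*w + S*w)
Y(g) = 8 - (-7 - g)² (Y(g) = 8 - (-5 + (-2 - g))² = 8 - (-7 - g)²)
(Y(62) + H(-144, 78)) + (8112 - 6279) = ((8 - (7 + 62)²) + (78 + 42*(-144) + 78*(-144))) + (8112 - 6279) = ((8 - 1*69²) + (78 - 6048 - 11232)) + 1833 = ((8 - 1*4761) - 17202) + 1833 = ((8 - 4761) - 17202) + 1833 = (-4753 - 17202) + 1833 = -21955 + 1833 = -20122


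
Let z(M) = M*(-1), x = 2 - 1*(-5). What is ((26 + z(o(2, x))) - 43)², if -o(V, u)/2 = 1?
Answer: 225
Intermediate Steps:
x = 7 (x = 2 + 5 = 7)
o(V, u) = -2 (o(V, u) = -2*1 = -2)
z(M) = -M
((26 + z(o(2, x))) - 43)² = ((26 - 1*(-2)) - 43)² = ((26 + 2) - 43)² = (28 - 43)² = (-15)² = 225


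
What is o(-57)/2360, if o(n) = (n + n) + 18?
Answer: -12/295 ≈ -0.040678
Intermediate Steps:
o(n) = 18 + 2*n (o(n) = 2*n + 18 = 18 + 2*n)
o(-57)/2360 = (18 + 2*(-57))/2360 = (18 - 114)*(1/2360) = -96*1/2360 = -12/295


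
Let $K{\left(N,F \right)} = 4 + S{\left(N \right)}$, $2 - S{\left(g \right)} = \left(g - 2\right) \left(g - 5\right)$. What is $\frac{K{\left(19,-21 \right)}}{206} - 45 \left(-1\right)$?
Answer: $\frac{4519}{103} \approx 43.874$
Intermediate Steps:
$S{\left(g \right)} = 2 - \left(-5 + g\right) \left(-2 + g\right)$ ($S{\left(g \right)} = 2 - \left(g - 2\right) \left(g - 5\right) = 2 - \left(-2 + g\right) \left(-5 + g\right) = 2 - \left(-5 + g\right) \left(-2 + g\right)$)
$K{\left(N,F \right)} = -4 - N^{2} + 7 N$ ($K{\left(N,F \right)} = 4 - \left(8 + N^{2} - 7 N\right) = -4 - N^{2} + 7 N$)
$\frac{K{\left(19,-21 \right)}}{206} - 45 \left(-1\right) = \frac{-4 - 19^{2} + 7 \cdot 19}{206} - 45 \left(-1\right) = \left(-4 - 361 + 133\right) \frac{1}{206} - -45 = \left(-4 - 361 + 133\right) \frac{1}{206} + 45 = \left(-232\right) \frac{1}{206} + 45 = - \frac{116}{103} + 45 = \frac{4519}{103}$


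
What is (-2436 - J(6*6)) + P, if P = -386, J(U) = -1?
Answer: -2821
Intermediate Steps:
(-2436 - J(6*6)) + P = (-2436 - 1*(-1)) - 386 = (-2436 + 1) - 386 = -2435 - 386 = -2821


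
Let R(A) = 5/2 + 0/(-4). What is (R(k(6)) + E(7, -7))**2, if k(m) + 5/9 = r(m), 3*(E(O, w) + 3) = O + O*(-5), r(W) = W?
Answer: 3481/36 ≈ 96.694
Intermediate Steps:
E(O, w) = -3 - 4*O/3 (E(O, w) = -3 + (O + O*(-5))/3 = -3 + (O - 5*O)/3 = -3 + (-4*O)/3 = -3 - 4*O/3)
k(m) = -5/9 + m
R(A) = 5/2 (R(A) = 5*(1/2) + 0*(-1/4) = 5/2 + 0 = 5/2)
(R(k(6)) + E(7, -7))**2 = (5/2 + (-3 - 4/3*7))**2 = (5/2 + (-3 - 28/3))**2 = (5/2 - 37/3)**2 = (-59/6)**2 = 3481/36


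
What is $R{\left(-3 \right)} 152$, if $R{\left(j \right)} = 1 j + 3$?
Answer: $0$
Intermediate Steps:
$R{\left(j \right)} = 3 + j$ ($R{\left(j \right)} = j + 3 = 3 + j$)
$R{\left(-3 \right)} 152 = \left(3 - 3\right) 152 = 0 \cdot 152 = 0$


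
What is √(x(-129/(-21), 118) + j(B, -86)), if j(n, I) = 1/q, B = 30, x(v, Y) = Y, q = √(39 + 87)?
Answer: √(208152 + 42*√14)/42 ≈ 10.867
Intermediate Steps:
q = 3*√14 (q = √126 = 3*√14 ≈ 11.225)
j(n, I) = √14/42 (j(n, I) = 1/(3*√14) = √14/42)
√(x(-129/(-21), 118) + j(B, -86)) = √(118 + √14/42)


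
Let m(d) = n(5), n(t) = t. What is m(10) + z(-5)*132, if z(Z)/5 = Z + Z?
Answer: -6595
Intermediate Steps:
z(Z) = 10*Z (z(Z) = 5*(Z + Z) = 5*(2*Z) = 10*Z)
m(d) = 5
m(10) + z(-5)*132 = 5 + (10*(-5))*132 = 5 - 50*132 = 5 - 6600 = -6595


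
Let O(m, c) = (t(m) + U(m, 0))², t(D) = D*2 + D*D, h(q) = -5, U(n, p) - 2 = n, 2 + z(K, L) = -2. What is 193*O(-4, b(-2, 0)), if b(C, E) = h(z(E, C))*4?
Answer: 6948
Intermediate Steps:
z(K, L) = -4 (z(K, L) = -2 - 2 = -4)
U(n, p) = 2 + n
b(C, E) = -20 (b(C, E) = -5*4 = -20)
t(D) = D² + 2*D (t(D) = 2*D + D² = D² + 2*D)
O(m, c) = (2 + m + m*(2 + m))² (O(m, c) = (m*(2 + m) + (2 + m))² = (2 + m + m*(2 + m))²)
193*O(-4, b(-2, 0)) = 193*(2 - 4 - 4*(2 - 4))² = 193*(2 - 4 - 4*(-2))² = 193*(2 - 4 + 8)² = 193*6² = 193*36 = 6948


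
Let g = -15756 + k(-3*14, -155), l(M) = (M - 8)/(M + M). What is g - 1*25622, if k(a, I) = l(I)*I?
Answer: -82919/2 ≈ -41460.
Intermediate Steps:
l(M) = (-8 + M)/(2*M) (l(M) = (-8 + M)/((2*M)) = (-8 + M)*(1/(2*M)) = (-8 + M)/(2*M))
k(a, I) = -4 + I/2 (k(a, I) = ((-8 + I)/(2*I))*I = -4 + I/2)
g = -31675/2 (g = -15756 + (-4 + (½)*(-155)) = -15756 + (-4 - 155/2) = -15756 - 163/2 = -31675/2 ≈ -15838.)
g - 1*25622 = -31675/2 - 1*25622 = -31675/2 - 25622 = -82919/2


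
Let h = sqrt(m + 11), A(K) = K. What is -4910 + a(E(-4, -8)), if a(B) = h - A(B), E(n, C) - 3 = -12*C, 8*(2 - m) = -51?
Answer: -5009 + sqrt(310)/4 ≈ -5004.6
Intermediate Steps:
m = 67/8 (m = 2 - 1/8*(-51) = 2 + 51/8 = 67/8 ≈ 8.3750)
E(n, C) = 3 - 12*C
h = sqrt(310)/4 (h = sqrt(67/8 + 11) = sqrt(155/8) = sqrt(310)/4 ≈ 4.4017)
a(B) = -B + sqrt(310)/4 (a(B) = sqrt(310)/4 - B = -B + sqrt(310)/4)
-4910 + a(E(-4, -8)) = -4910 + (-(3 - 12*(-8)) + sqrt(310)/4) = -4910 + (-(3 + 96) + sqrt(310)/4) = -4910 + (-1*99 + sqrt(310)/4) = -4910 + (-99 + sqrt(310)/4) = -5009 + sqrt(310)/4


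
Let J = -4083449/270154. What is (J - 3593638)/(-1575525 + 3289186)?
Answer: -970839763701/462952373794 ≈ -2.0971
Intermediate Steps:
J = -4083449/270154 (J = -4083449*1/270154 = -4083449/270154 ≈ -15.115)
(J - 3593638)/(-1575525 + 3289186) = (-4083449/270154 - 3593638)/(-1575525 + 3289186) = -970839763701/270154/1713661 = -970839763701/270154*1/1713661 = -970839763701/462952373794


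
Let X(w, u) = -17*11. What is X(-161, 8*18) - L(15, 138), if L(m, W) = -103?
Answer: -84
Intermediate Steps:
X(w, u) = -187
X(-161, 8*18) - L(15, 138) = -187 - 1*(-103) = -187 + 103 = -84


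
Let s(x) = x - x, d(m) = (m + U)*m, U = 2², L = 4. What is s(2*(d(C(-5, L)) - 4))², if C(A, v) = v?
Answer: 0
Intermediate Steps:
U = 4
d(m) = m*(4 + m) (d(m) = (m + 4)*m = (4 + m)*m = m*(4 + m))
s(x) = 0
s(2*(d(C(-5, L)) - 4))² = 0² = 0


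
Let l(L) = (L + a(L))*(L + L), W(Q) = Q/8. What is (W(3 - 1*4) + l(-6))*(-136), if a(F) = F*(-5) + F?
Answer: 29393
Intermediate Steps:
a(F) = -4*F (a(F) = -5*F + F = -4*F)
W(Q) = Q/8 (W(Q) = Q*(1/8) = Q/8)
l(L) = -6*L**2 (l(L) = (L - 4*L)*(L + L) = (-3*L)*(2*L) = -6*L**2)
(W(3 - 1*4) + l(-6))*(-136) = ((3 - 1*4)/8 - 6*(-6)**2)*(-136) = ((3 - 4)/8 - 6*36)*(-136) = ((1/8)*(-1) - 216)*(-136) = (-1/8 - 216)*(-136) = -1729/8*(-136) = 29393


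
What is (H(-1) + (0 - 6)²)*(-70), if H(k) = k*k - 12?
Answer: -1750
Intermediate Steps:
H(k) = -12 + k² (H(k) = k² - 12 = -12 + k²)
(H(-1) + (0 - 6)²)*(-70) = ((-12 + (-1)²) + (0 - 6)²)*(-70) = ((-12 + 1) + (-6)²)*(-70) = (-11 + 36)*(-70) = 25*(-70) = -1750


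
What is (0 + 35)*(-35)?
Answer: -1225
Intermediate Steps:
(0 + 35)*(-35) = 35*(-35) = -1225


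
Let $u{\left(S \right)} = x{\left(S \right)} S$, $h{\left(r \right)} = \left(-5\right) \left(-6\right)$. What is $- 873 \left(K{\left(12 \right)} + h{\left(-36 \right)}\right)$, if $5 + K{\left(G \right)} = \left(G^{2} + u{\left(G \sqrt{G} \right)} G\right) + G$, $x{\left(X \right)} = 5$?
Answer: $-158013 - 1257120 \sqrt{3} \approx -2.3354 \cdot 10^{6}$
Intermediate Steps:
$h{\left(r \right)} = 30$
$u{\left(S \right)} = 5 S$
$K{\left(G \right)} = -5 + G + G^{2} + 5 G^{\frac{5}{2}}$ ($K{\left(G \right)} = -5 + \left(\left(G^{2} + 5 G \sqrt{G} G\right) + G\right) = -5 + \left(\left(G^{2} + 5 G^{\frac{3}{2}} G\right) + G\right) = -5 + \left(\left(G^{2} + 5 G^{\frac{5}{2}}\right) + G\right) = -5 + \left(G + G^{2} + 5 G^{\frac{5}{2}}\right) = -5 + G + G^{2} + 5 G^{\frac{5}{2}}$)
$- 873 \left(K{\left(12 \right)} + h{\left(-36 \right)}\right) = - 873 \left(\left(-5 + 12 + 12^{2} + 5 \cdot 12^{\frac{5}{2}}\right) + 30\right) = - 873 \left(\left(-5 + 12 + 144 + 5 \cdot 288 \sqrt{3}\right) + 30\right) = - 873 \left(\left(-5 + 12 + 144 + 1440 \sqrt{3}\right) + 30\right) = - 873 \left(\left(151 + 1440 \sqrt{3}\right) + 30\right) = - 873 \left(181 + 1440 \sqrt{3}\right) = - (158013 + 1257120 \sqrt{3}) = -158013 - 1257120 \sqrt{3}$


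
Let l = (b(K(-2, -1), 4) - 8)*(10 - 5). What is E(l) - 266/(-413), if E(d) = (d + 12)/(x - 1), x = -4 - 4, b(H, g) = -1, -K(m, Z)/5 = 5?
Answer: 763/177 ≈ 4.3107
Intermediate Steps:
K(m, Z) = -25 (K(m, Z) = -5*5 = -25)
l = -45 (l = (-1 - 8)*(10 - 5) = -9*5 = -45)
x = -8
E(d) = -4/3 - d/9 (E(d) = (d + 12)/(-8 - 1) = (12 + d)/(-9) = (12 + d)*(-1/9) = -4/3 - d/9)
E(l) - 266/(-413) = (-4/3 - 1/9*(-45)) - 266/(-413) = (-4/3 + 5) - 266*(-1)/413 = 11/3 - 1*(-38/59) = 11/3 + 38/59 = 763/177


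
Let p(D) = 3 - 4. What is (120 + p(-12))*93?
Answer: 11067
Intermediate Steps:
p(D) = -1
(120 + p(-12))*93 = (120 - 1)*93 = 119*93 = 11067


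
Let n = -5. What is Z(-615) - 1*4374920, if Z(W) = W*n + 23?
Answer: -4371822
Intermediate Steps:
Z(W) = 23 - 5*W (Z(W) = W*(-5) + 23 = -5*W + 23 = 23 - 5*W)
Z(-615) - 1*4374920 = (23 - 5*(-615)) - 1*4374920 = (23 + 3075) - 4374920 = 3098 - 4374920 = -4371822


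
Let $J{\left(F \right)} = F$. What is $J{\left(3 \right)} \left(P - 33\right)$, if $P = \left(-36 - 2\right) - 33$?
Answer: $-312$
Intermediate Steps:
$P = -71$ ($P = -38 - 33 = -71$)
$J{\left(3 \right)} \left(P - 33\right) = 3 \left(-71 - 33\right) = 3 \left(-104\right) = -312$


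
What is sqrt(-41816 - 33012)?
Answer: 2*I*sqrt(18707) ≈ 273.55*I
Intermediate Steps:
sqrt(-41816 - 33012) = sqrt(-74828) = 2*I*sqrt(18707)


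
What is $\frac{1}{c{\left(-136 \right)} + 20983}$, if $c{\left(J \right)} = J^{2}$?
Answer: $\frac{1}{39479} \approx 2.533 \cdot 10^{-5}$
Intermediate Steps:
$\frac{1}{c{\left(-136 \right)} + 20983} = \frac{1}{\left(-136\right)^{2} + 20983} = \frac{1}{18496 + 20983} = \frac{1}{39479}$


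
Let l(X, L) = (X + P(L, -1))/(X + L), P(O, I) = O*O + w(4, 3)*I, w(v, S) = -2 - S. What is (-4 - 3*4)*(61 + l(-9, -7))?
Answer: -931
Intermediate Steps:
P(O, I) = O**2 - 5*I (P(O, I) = O*O + (-2 - 1*3)*I = O**2 + (-2 - 3)*I = O**2 - 5*I)
l(X, L) = (5 + X + L**2)/(L + X) (l(X, L) = (X + (L**2 - 5*(-1)))/(X + L) = (X + (L**2 + 5))/(L + X) = (X + (5 + L**2))/(L + X) = (5 + X + L**2)/(L + X))
(-4 - 3*4)*(61 + l(-9, -7)) = (-4 - 3*4)*(61 + (5 - 9 + (-7)**2)/(-7 - 9)) = (-4 - 12)*(61 + (5 - 9 + 49)/(-16)) = -16*(61 - 1/16*45) = -16*(61 - 45/16) = -16*931/16 = -931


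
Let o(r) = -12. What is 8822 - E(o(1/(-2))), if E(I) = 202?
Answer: 8620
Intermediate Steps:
8822 - E(o(1/(-2))) = 8822 - 1*202 = 8822 - 202 = 8620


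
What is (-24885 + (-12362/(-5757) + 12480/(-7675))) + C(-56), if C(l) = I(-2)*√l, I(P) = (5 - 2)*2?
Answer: -219904014377/8836995 + 12*I*√14 ≈ -24884.0 + 44.9*I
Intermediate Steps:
I(P) = 6 (I(P) = 3*2 = 6)
C(l) = 6*√l
(-24885 + (-12362/(-5757) + 12480/(-7675))) + C(-56) = (-24885 + (-12362/(-5757) + 12480/(-7675))) + 6*√(-56) = (-24885 + (-12362*(-1/5757) + 12480*(-1/7675))) + 6*(2*I*√14) = (-24885 + (12362/5757 - 2496/1535)) + 12*I*√14 = (-24885 + 4606198/8836995) + 12*I*√14 = -219904014377/8836995 + 12*I*√14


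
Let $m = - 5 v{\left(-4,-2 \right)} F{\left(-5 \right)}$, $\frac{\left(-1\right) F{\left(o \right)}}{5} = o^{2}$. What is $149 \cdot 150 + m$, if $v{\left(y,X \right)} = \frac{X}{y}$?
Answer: $\frac{45325}{2} \approx 22663.0$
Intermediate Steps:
$F{\left(o \right)} = - 5 o^{2}$
$m = \frac{625}{2}$ ($m = - 5 \left(- \frac{2}{-4}\right) \left(- 5 \left(-5\right)^{2}\right) = - 5 \left(\left(-2\right) \left(- \frac{1}{4}\right)\right) \left(\left(-5\right) 25\right) = \left(-5\right) \frac{1}{2} \left(-125\right) = \left(- \frac{5}{2}\right) \left(-125\right) = \frac{625}{2} \approx 312.5$)
$149 \cdot 150 + m = 149 \cdot 150 + \frac{625}{2} = 22350 + \frac{625}{2} = \frac{45325}{2}$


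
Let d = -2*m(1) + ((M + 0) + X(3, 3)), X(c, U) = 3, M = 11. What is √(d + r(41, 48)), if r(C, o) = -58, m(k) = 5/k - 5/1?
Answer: 2*I*√11 ≈ 6.6332*I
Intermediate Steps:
m(k) = -5 + 5/k (m(k) = 5/k - 5*1 = 5/k - 5 = -5 + 5/k)
d = 14 (d = -2*(-5 + 5/1) + ((11 + 0) + 3) = -2*(-5 + 5*1) + (11 + 3) = -2*(-5 + 5) + 14 = -2*0 + 14 = 0 + 14 = 14)
√(d + r(41, 48)) = √(14 - 58) = √(-44) = 2*I*√11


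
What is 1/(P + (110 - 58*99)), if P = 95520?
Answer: 1/89888 ≈ 1.1125e-5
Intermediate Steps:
1/(P + (110 - 58*99)) = 1/(95520 + (110 - 58*99)) = 1/(95520 + (110 - 5742)) = 1/(95520 - 5632) = 1/89888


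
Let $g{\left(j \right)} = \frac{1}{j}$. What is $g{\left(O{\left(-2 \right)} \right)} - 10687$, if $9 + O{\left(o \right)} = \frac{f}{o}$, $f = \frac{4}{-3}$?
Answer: $- \frac{267178}{25} \approx -10687.0$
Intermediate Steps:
$f = - \frac{4}{3}$ ($f = 4 \left(- \frac{1}{3}\right) = - \frac{4}{3} \approx -1.3333$)
$O{\left(o \right)} = -9 - \frac{4}{3 o}$
$g{\left(O{\left(-2 \right)} \right)} - 10687 = \frac{1}{-9 - \frac{4}{3 \left(-2\right)}} - 10687 = \frac{1}{-9 - - \frac{2}{3}} - 10687 = \frac{1}{-9 + \frac{2}{3}} - 10687 = \frac{1}{- \frac{25}{3}} - 10687 = - \frac{3}{25} - 10687 = - \frac{267178}{25}$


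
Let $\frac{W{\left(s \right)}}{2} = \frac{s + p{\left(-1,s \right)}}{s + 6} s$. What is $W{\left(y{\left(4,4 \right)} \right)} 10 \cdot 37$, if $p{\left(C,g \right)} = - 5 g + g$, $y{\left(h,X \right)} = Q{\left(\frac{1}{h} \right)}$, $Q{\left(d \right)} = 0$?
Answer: $0$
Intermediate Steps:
$y{\left(h,X \right)} = 0$
$p{\left(C,g \right)} = - 4 g$
$W{\left(s \right)} = - \frac{6 s^{2}}{6 + s}$ ($W{\left(s \right)} = 2 \frac{s - 4 s}{s + 6} s = 2 \frac{\left(-3\right) s}{6 + s} s = 2 - \frac{3 s}{6 + s} s = 2 \left(- \frac{3 s^{2}}{6 + s}\right) = - \frac{6 s^{2}}{6 + s}$)
$W{\left(y{\left(4,4 \right)} \right)} 10 \cdot 37 = - \frac{6 \cdot 0^{2}}{6 + 0} \cdot 10 \cdot 37 = \left(-6\right) 0 \cdot \frac{1}{6} \cdot 10 \cdot 37 = 0 \cdot 10 \cdot 37 = 0 \cdot 37 = 0$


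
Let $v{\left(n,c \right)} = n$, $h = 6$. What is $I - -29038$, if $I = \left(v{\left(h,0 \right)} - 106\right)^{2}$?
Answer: $39038$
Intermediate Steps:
$I = 10000$ ($I = \left(6 - 106\right)^{2} = \left(-100\right)^{2} = 10000$)
$I - -29038 = 10000 - -29038 = 10000 + 29038 = 39038$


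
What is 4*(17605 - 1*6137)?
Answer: 45872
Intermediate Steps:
4*(17605 - 1*6137) = 4*(17605 - 6137) = 4*11468 = 45872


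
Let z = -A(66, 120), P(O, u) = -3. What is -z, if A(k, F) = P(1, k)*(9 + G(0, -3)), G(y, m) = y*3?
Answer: -27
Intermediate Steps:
G(y, m) = 3*y
A(k, F) = -27 (A(k, F) = -3*(9 + 3*0) = -3*(9 + 0) = -3*9 = -27)
z = 27 (z = -1*(-27) = 27)
-z = -1*27 = -27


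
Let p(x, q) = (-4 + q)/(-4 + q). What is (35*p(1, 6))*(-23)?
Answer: -805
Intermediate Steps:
p(x, q) = 1
(35*p(1, 6))*(-23) = (35*1)*(-23) = 35*(-23) = -805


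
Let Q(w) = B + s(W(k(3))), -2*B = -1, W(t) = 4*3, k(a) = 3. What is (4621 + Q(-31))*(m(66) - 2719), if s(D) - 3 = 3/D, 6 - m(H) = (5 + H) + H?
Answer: -26361075/2 ≈ -1.3181e+7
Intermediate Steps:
m(H) = 1 - 2*H (m(H) = 6 - ((5 + H) + H) = 6 - (5 + 2*H) = 6 + (-5 - 2*H) = 1 - 2*H)
W(t) = 12
B = ½ (B = -½*(-1) = ½ ≈ 0.50000)
s(D) = 3 + 3/D
Q(w) = 15/4 (Q(w) = ½ + (3 + 3/12) = ½ + (3 + 3*(1/12)) = ½ + (3 + ¼) = ½ + 13/4 = 15/4)
(4621 + Q(-31))*(m(66) - 2719) = (4621 + 15/4)*((1 - 2*66) - 2719) = 18499*((1 - 132) - 2719)/4 = 18499*(-131 - 2719)/4 = (18499/4)*(-2850) = -26361075/2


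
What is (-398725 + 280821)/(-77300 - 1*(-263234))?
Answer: -58952/92967 ≈ -0.63412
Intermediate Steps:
(-398725 + 280821)/(-77300 - 1*(-263234)) = -117904/(-77300 + 263234) = -117904/185934 = -117904*1/185934 = -58952/92967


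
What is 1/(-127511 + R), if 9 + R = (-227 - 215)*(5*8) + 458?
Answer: -1/144742 ≈ -6.9088e-6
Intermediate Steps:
R = -17231 (R = -9 + ((-227 - 215)*(5*8) + 458) = -9 + (-442*40 + 458) = -9 + (-17680 + 458) = -9 - 17222 = -17231)
1/(-127511 + R) = 1/(-127511 - 17231) = 1/(-144742) = -1/144742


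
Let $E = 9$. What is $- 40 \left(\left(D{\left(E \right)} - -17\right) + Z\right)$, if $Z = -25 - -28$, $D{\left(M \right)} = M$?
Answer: $-1160$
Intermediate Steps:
$Z = 3$ ($Z = -25 + 28 = 3$)
$- 40 \left(\left(D{\left(E \right)} - -17\right) + Z\right) = - 40 \left(\left(9 - -17\right) + 3\right) = - 40 \left(\left(9 + 17\right) + 3\right) = - 40 \left(26 + 3\right) = \left(-40\right) 29 = -1160$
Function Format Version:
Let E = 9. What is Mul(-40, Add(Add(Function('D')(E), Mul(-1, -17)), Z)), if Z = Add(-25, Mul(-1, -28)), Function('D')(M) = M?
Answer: -1160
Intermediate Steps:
Z = 3 (Z = Add(-25, 28) = 3)
Mul(-40, Add(Add(Function('D')(E), Mul(-1, -17)), Z)) = Mul(-40, Add(Add(9, Mul(-1, -17)), 3)) = Mul(-40, Add(Add(9, 17), 3)) = Mul(-40, Add(26, 3)) = Mul(-40, 29) = -1160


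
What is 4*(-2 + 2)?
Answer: 0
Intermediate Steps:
4*(-2 + 2) = 4*0 = 0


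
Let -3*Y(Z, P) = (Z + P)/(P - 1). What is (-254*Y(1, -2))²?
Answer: 64516/81 ≈ 796.49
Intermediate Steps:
Y(Z, P) = -(P + Z)/(3*(-1 + P)) (Y(Z, P) = -(Z + P)/(3*(P - 1)) = -(P + Z)/(3*(-1 + P)))
(-254*Y(1, -2))² = (-254*(-1*(-2) - 1*1)/(3*(-1 - 2)))² = (-254*(2 - 1)/(3*(-3)))² = (-254*(-1)/(3*3))² = (-254*(-⅑))² = (254/9)² = 64516/81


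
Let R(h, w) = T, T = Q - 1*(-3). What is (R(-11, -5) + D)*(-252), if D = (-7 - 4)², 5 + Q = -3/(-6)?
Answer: -30114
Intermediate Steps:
Q = -9/2 (Q = -5 - 3/(-6) = -5 - 3*(-⅙) = -5 + ½ = -9/2 ≈ -4.5000)
D = 121 (D = (-11)² = 121)
T = -3/2 (T = -9/2 - 1*(-3) = -9/2 + 3 = -3/2 ≈ -1.5000)
R(h, w) = -3/2
(R(-11, -5) + D)*(-252) = (-3/2 + 121)*(-252) = (239/2)*(-252) = -30114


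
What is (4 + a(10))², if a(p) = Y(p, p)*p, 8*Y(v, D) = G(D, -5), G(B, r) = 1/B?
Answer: 1089/64 ≈ 17.016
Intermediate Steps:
Y(v, D) = 1/(8*D)
a(p) = ⅛ (a(p) = (1/(8*p))*p = ⅛)
(4 + a(10))² = (4 + ⅛)² = (33/8)² = 1089/64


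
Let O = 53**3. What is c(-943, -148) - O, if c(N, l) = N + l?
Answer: -149968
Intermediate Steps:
O = 148877
c(-943, -148) - O = (-943 - 148) - 1*148877 = -1091 - 148877 = -149968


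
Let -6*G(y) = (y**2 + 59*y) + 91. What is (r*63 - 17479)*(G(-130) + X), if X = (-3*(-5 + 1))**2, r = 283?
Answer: -493325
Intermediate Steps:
G(y) = -91/6 - 59*y/6 - y**2/6 (G(y) = -((y**2 + 59*y) + 91)/6 = -(91 + y**2 + 59*y)/6 = -91/6 - 59*y/6 - y**2/6)
X = 144 (X = (-3*(-4))**2 = 12**2 = 144)
(r*63 - 17479)*(G(-130) + X) = (283*63 - 17479)*((-91/6 - 59/6*(-130) - 1/6*(-130)**2) + 144) = (17829 - 17479)*((-91/6 + 3835/3 - 1/6*16900) + 144) = 350*((-91/6 + 3835/3 - 8450/3) + 144) = 350*(-3107/2 + 144) = 350*(-2819/2) = -493325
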